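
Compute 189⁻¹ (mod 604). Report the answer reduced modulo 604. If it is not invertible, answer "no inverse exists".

457

Extended Euclidean algorithm:
604 = 3*189 + 37
189 = 5*37 + 4
37 = 9*4 + 1
4 = 4*1 + 0
The gcd is 1. Working backward:
1 = 37 − 9·4
1 = −9·189 + 46·37
1 = 46·604 − 147·189
Thus 189·(-147) ≡ 1 (mod 604); reducing, -147 mod 604 = 457.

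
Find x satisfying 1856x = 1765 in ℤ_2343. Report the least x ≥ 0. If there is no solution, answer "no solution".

First find gcd(1856, 2343):
2343 = 1×1856 + 487
1856 = 3×487 + 395
487 = 1×395 + 92
395 = 4×92 + 27
92 = 3×27 + 11
27 = 2×11 + 5
11 = 2×5 + 1
5 = 5×1 + 0
gcd = 1, so a unique solution mod 2343 exists.
Back-substitute for the Bézout coefficients:
1 = 11 − 2·5
1 = −2·27 + 5·11
1 = 5·92 − 17·27
1 = −17·395 + 73·92
1 = 73·487 − 90·395
1 = −90·1856 + 343·487
1 = 343·2343 − 433·1856
So 1856·(-433) ≡ 1 (mod 2343), giving 1856⁻¹ ≡ 1910.
x ≡ 1856⁻¹·1765 ≡ 1910·1765 ≡ 1916 (mod 2343).

1916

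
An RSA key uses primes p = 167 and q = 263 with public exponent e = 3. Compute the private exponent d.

φ(n) = (p−1)(q−1) = 166·262 = 43492.
Need d with 3·d ≡ 1 (mod 43492). Apply the extended Euclidean algorithm:
43492 = 14497*3 + 1
3 = 3*1 + 0
Back-substitute:
1 = 43492 − 14497·3
So 3·(-14497) ≡ 1 (mod 43492), hence d ≡ -14497 ≡ 28995 (mod 43492).

28995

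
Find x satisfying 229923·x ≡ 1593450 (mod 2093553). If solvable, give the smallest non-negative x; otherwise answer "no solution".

First find gcd(229923, 2093553):
2093553 = 9*229923 + 24246
229923 = 9*24246 + 11709
24246 = 2*11709 + 828
11709 = 14*828 + 117
828 = 7*117 + 9
117 = 13*9 + 0
gcd = 9 and 9 | 1593450, so solutions exist. Divide through by 9: 25547x ≡ 177050 (mod 232617).
Now find 25547⁻¹ mod 232617:
232617 = 9×25547 + 2694
25547 = 9×2694 + 1301
2694 = 2×1301 + 92
1301 = 14×92 + 13
92 = 7×13 + 1
13 = 13×1 + 0
Back-substitute:
1 = 92 − 7·13
1 = −7·1301 + 99·92
1 = 99·2694 − 205·1301
1 = −205·25547 + 1944·2694
1 = 1944·232617 − 17701·25547
So 25547·(-17701) ≡ 1 (mod 232617), i.e. 25547⁻¹ ≡ 214916.
Then x ≡ 214916·177050 ≡ 86791 (mod 232617); the smallest non-negative solution is x = 86791.

86791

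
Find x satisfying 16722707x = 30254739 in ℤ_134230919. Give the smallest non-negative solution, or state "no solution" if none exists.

50265357

First find gcd(16722707, 134230919):
134230919 = 8*16722707 + 449263
16722707 = 37*449263 + 99976
449263 = 4*99976 + 49359
99976 = 2*49359 + 1258
49359 = 39*1258 + 297
1258 = 4*297 + 70
297 = 4*70 + 17
70 = 4*17 + 2
17 = 8*2 + 1
2 = 2*1 + 0
gcd = 1, so a unique solution mod 134230919 exists.
Back-substitute for the Bézout coefficients:
1 = 17 − 8·2
1 = −8·70 + 33·17
1 = 33·297 − 140·70
1 = −140·1258 + 593·297
1 = 593·49359 − 23267·1258
1 = −23267·99976 + 47127·49359
1 = 47127·449263 − 211775·99976
1 = −211775·16722707 + 7882802·449263
1 = 7882802·134230919 − 63274191·16722707
So 16722707·(-63274191) ≡ 1 (mod 134230919), giving 16722707⁻¹ ≡ 70956728.
x ≡ 16722707⁻¹·30254739 ≡ 70956728·30254739 ≡ 50265357 (mod 134230919).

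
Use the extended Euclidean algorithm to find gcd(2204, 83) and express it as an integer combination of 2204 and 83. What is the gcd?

Apply Euclid's algorithm to 2204 and 83:
2204 = 26*83 + 46
83 = 1*46 + 37
46 = 1*37 + 9
37 = 4*9 + 1
9 = 9*1 + 0
gcd(2204, 83) = 1.
Working backward:
1 = 37 − 4·9
1 = −4·46 + 5·37
1 = 5·83 − 9·46
1 = −9·2204 + 239·83
So 1 = (-9)·2204 + (239)·83.

1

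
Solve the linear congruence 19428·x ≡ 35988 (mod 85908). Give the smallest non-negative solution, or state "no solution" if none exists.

First find gcd(19428, 85908):
85908 = 4·19428 + 8196
19428 = 2·8196 + 3036
8196 = 2·3036 + 2124
3036 = 1·2124 + 912
2124 = 2·912 + 300
912 = 3·300 + 12
300 = 25·12 + 0
gcd = 12 and 12 | 35988, so solutions exist. Divide through by 12: 1619x ≡ 2999 (mod 7159).
Now find 1619⁻¹ mod 7159:
7159 = 4·1619 + 683
1619 = 2·683 + 253
683 = 2·253 + 177
253 = 1·177 + 76
177 = 2·76 + 25
76 = 3·25 + 1
25 = 25·1 + 0
Back-substitute:
1 = 76 − 3·25
1 = −3·177 + 7·76
1 = 7·253 − 10·177
1 = −10·683 + 27·253
1 = 27·1619 − 64·683
1 = −64·7159 + 283·1619
So 1619⁻¹ ≡ 283 (mod 7159).
Then x ≡ 283·2999 ≡ 3955 (mod 7159); the smallest non-negative solution is x = 3955.

3955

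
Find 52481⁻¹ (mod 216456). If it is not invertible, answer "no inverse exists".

Run Euclid on (216456, 52481):
216456 = 4×52481 + 6532
52481 = 8×6532 + 225
6532 = 29×225 + 7
225 = 32×7 + 1
7 = 7×1 + 0
Since gcd(52481, 216456) = 1, back-substitute to write 1 as a combination:
1 = 225 − 32·7
1 = −32·6532 + 929·225
1 = 929·52481 − 7464·6532
1 = −7464·216456 + 30785·52481
So 52481·30785 ≡ 1 (mod 216456).

30785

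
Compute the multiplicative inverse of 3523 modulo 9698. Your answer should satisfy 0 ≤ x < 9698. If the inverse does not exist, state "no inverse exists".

Euclidean algorithm on 9698, 3523:
9698 = 2*3523 + 2652
3523 = 1*2652 + 871
2652 = 3*871 + 39
871 = 22*39 + 13
39 = 3*13 + 0
Since gcd = 13 > 1, 3523 is not a unit mod 9698.

no inverse exists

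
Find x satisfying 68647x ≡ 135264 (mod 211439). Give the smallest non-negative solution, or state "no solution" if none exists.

112145

First find gcd(68647, 211439):
211439 = 3*68647 + 5498
68647 = 12*5498 + 2671
5498 = 2*2671 + 156
2671 = 17*156 + 19
156 = 8*19 + 4
19 = 4*4 + 3
4 = 1*3 + 1
3 = 3*1 + 0
gcd = 1, so a unique solution mod 211439 exists.
Back-substitute for the Bézout coefficients:
1 = 4 − 3
1 = −19 + 5·4
1 = 5·156 − 41·19
1 = −41·2671 + 702·156
1 = 702·5498 − 1445·2671
1 = −1445·68647 + 18042·5498
1 = 18042·211439 − 55571·68647
So 68647·(-55571) ≡ 1 (mod 211439), giving 68647⁻¹ ≡ 155868.
x ≡ 68647⁻¹·135264 ≡ 155868·135264 ≡ 112145 (mod 211439).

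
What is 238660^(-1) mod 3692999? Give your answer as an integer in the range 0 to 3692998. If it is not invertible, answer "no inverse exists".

2806051

Run Euclid on (3692999, 238660):
3692999 = 15*238660 + 113099
238660 = 2*113099 + 12462
113099 = 9*12462 + 941
12462 = 13*941 + 229
941 = 4*229 + 25
229 = 9*25 + 4
25 = 6*4 + 1
4 = 4*1 + 0
The gcd is 1. Working backward:
1 = 25 − 6·4
1 = −6·229 + 55·25
1 = 55·941 − 226·229
1 = −226·12462 + 2993·941
1 = 2993·113099 − 27163·12462
1 = −27163·238660 + 57319·113099
1 = 57319·3692999 − 886948·238660
So 238660·(-886948) ≡ 1 (mod 3692999), and -886948 ≡ 2806051 (mod 3692999).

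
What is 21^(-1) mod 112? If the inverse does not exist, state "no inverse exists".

no inverse exists

Compute gcd(21, 112):
112 = 5×21 + 7
21 = 3×7 + 0
gcd(21, 112) = 7 ≠ 1, so 21 has no multiplicative inverse modulo 112.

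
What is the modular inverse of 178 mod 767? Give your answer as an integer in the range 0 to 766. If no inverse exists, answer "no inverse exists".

237

gcd(767, 178) by repeated division:
767 = 4×178 + 55
178 = 3×55 + 13
55 = 4×13 + 3
13 = 4×3 + 1
3 = 3×1 + 0
The gcd is 1. Working backward:
1 = 13 − 4·3
1 = −4·55 + 17·13
1 = 17·178 − 55·55
1 = −55·767 + 237·178
So 178·237 ≡ 1 (mod 767).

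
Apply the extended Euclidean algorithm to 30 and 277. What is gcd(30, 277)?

1

Repeated division:
277 = 9*30 + 7
30 = 4*7 + 2
7 = 3*2 + 1
2 = 2*1 + 0
gcd(30, 277) = 1.
Working backward:
1 = 7 − 3·2
1 = −3·30 + 13·7
1 = 13·277 − 120·30
So 1 = (13)·277 + (-120)·30.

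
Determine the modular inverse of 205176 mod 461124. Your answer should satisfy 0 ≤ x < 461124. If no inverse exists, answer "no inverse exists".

no inverse exists

Compute gcd(205176, 461124):
461124 = 2*205176 + 50772
205176 = 4*50772 + 2088
50772 = 24*2088 + 660
2088 = 3*660 + 108
660 = 6*108 + 12
108 = 9*12 + 0
gcd(205176, 461124) = 12 ≠ 1, so 205176 has no multiplicative inverse modulo 461124.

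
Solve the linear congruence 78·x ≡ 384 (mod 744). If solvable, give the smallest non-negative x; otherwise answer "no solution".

24

First find gcd(78, 744):
744 = 9·78 + 42
78 = 1·42 + 36
42 = 1·36 + 6
36 = 6·6 + 0
gcd = 6 and 6 | 384, so solutions exist. Divide through by 6: 13x ≡ 64 (mod 124).
Now find 13⁻¹ mod 124:
124 = 9·13 + 7
13 = 1·7 + 6
7 = 1·6 + 1
6 = 6·1 + 0
Back-substitute:
1 = 7 − 6
1 = −13 + 2·7
1 = 2·124 − 19·13
So 13·(-19) ≡ 1 (mod 124), i.e. 13⁻¹ ≡ 105.
Then x ≡ 105·64 ≡ 24 (mod 124); the smallest non-negative solution is x = 24.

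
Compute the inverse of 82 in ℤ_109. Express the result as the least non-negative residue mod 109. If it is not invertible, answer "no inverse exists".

Extended Euclidean algorithm:
109 = 1*82 + 27
82 = 3*27 + 1
27 = 27*1 + 0
The gcd is 1. Working backward:
1 = 82 − 3·27
1 = −3·109 + 4·82
So 82·4 ≡ 1 (mod 109).

4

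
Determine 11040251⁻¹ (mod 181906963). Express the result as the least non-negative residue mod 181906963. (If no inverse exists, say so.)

177148128

gcd(181906963, 11040251) by repeated division:
181906963 = 16·11040251 + 5262947
11040251 = 2·5262947 + 514357
5262947 = 10·514357 + 119377
514357 = 4·119377 + 36849
119377 = 3·36849 + 8830
36849 = 4·8830 + 1529
8830 = 5·1529 + 1185
1529 = 1·1185 + 344
1185 = 3·344 + 153
344 = 2·153 + 38
153 = 4·38 + 1
38 = 38·1 + 0
The gcd is 1. Working backward:
1 = 153 − 4·38
1 = −4·344 + 9·153
1 = 9·1185 − 31·344
1 = −31·1529 + 40·1185
1 = 40·8830 − 231·1529
1 = −231·36849 + 964·8830
1 = 964·119377 − 3123·36849
1 = −3123·514357 + 13456·119377
1 = 13456·5262947 − 137683·514357
1 = −137683·11040251 + 288822·5262947
1 = 288822·181906963 − 4758835·11040251
Hence 11040251⁻¹ ≡ -4758835 ≡ 177148128 (mod 181906963).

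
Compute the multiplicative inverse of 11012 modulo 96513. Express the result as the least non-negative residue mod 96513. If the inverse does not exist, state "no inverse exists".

gcd(96513, 11012) by repeated division:
96513 = 8·11012 + 8417
11012 = 1·8417 + 2595
8417 = 3·2595 + 632
2595 = 4·632 + 67
632 = 9·67 + 29
67 = 2·29 + 9
29 = 3·9 + 2
9 = 4·2 + 1
2 = 2·1 + 0
The gcd is 1. Working backward:
1 = 9 − 4·2
1 = −4·29 + 13·9
1 = 13·67 − 30·29
1 = −30·632 + 283·67
1 = 283·2595 − 1162·632
1 = −1162·8417 + 3769·2595
1 = 3769·11012 − 4931·8417
1 = −4931·96513 + 43217·11012
So 11012·43217 ≡ 1 (mod 96513).

43217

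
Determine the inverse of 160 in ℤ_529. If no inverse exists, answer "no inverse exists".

367

Extended Euclidean algorithm:
529 = 3*160 + 49
160 = 3*49 + 13
49 = 3*13 + 10
13 = 1*10 + 3
10 = 3*3 + 1
3 = 3*1 + 0
Since gcd(160, 529) = 1, back-substitute to write 1 as a combination:
1 = 10 − 3·3
1 = −3·13 + 4·10
1 = 4·49 − 15·13
1 = −15·160 + 49·49
1 = 49·529 − 162·160
Thus 160·(-162) ≡ 1 (mod 529); reducing, -162 mod 529 = 367.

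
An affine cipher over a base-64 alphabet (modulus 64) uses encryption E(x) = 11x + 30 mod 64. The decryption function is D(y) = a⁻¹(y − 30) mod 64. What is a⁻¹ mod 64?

35

Extended Euclidean algorithm:
64 = 5×11 + 9
11 = 1×9 + 2
9 = 4×2 + 1
2 = 2×1 + 0
The gcd is 1. Working backward:
1 = 9 − 4·2
1 = −4·11 + 5·9
1 = 5·64 − 29·11
Hence 11⁻¹ ≡ -29 ≡ 35 (mod 64).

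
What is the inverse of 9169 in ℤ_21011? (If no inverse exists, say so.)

Extended Euclidean algorithm:
21011 = 2*9169 + 2673
9169 = 3*2673 + 1150
2673 = 2*1150 + 373
1150 = 3*373 + 31
373 = 12*31 + 1
31 = 31*1 + 0
Since gcd(9169, 21011) = 1, back-substitute to write 1 as a combination:
1 = 373 − 12·31
1 = −12·1150 + 37·373
1 = 37·2673 − 86·1150
1 = −86·9169 + 295·2673
1 = 295·21011 − 676·9169
Thus 9169·(-676) ≡ 1 (mod 21011); reducing, -676 mod 21011 = 20335.

20335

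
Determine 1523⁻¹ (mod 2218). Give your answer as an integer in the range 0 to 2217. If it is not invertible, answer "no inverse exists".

517

gcd(2218, 1523) by repeated division:
2218 = 1·1523 + 695
1523 = 2·695 + 133
695 = 5·133 + 30
133 = 4·30 + 13
30 = 2·13 + 4
13 = 3·4 + 1
4 = 4·1 + 0
gcd = 1, so the inverse exists. Back-substitute:
1 = 13 − 3·4
1 = −3·30 + 7·13
1 = 7·133 − 31·30
1 = −31·695 + 162·133
1 = 162·1523 − 355·695
1 = −355·2218 + 517·1523
So 1523·517 ≡ 1 (mod 2218).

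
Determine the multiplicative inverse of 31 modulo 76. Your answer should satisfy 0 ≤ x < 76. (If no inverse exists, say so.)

Extended Euclidean algorithm:
76 = 2×31 + 14
31 = 2×14 + 3
14 = 4×3 + 2
3 = 1×2 + 1
2 = 2×1 + 0
gcd = 1, so the inverse exists. Back-substitute:
1 = 3 − 2
1 = −14 + 5·3
1 = 5·31 − 11·14
1 = −11·76 + 27·31
So 31·27 ≡ 1 (mod 76).

27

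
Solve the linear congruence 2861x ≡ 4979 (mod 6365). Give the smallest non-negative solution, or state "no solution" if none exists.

1014

First find gcd(2861, 6365):
6365 = 2×2861 + 643
2861 = 4×643 + 289
643 = 2×289 + 65
289 = 4×65 + 29
65 = 2×29 + 7
29 = 4×7 + 1
7 = 7×1 + 0
gcd = 1, so a unique solution mod 6365 exists.
Back-substitute for the Bézout coefficients:
1 = 29 − 4·7
1 = −4·65 + 9·29
1 = 9·289 − 40·65
1 = −40·643 + 89·289
1 = 89·2861 − 396·643
1 = −396·6365 + 881·2861
So 2861·(881) ≡ 1 (mod 6365), giving 2861⁻¹ ≡ 881.
x ≡ 2861⁻¹·4979 ≡ 881·4979 ≡ 1014 (mod 6365).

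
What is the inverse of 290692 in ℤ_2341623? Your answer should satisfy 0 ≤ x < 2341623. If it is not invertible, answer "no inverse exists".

Run Euclid on (2341623, 290692):
2341623 = 8·290692 + 16087
290692 = 18·16087 + 1126
16087 = 14·1126 + 323
1126 = 3·323 + 157
323 = 2·157 + 9
157 = 17·9 + 4
9 = 2·4 + 1
4 = 4·1 + 0
gcd = 1, so the inverse exists. Back-substitute:
1 = 9 − 2·4
1 = −2·157 + 35·9
1 = 35·323 − 72·157
1 = −72·1126 + 251·323
1 = 251·16087 − 3586·1126
1 = −3586·290692 + 64799·16087
1 = 64799·2341623 − 521978·290692
Thus 290692·(-521978) ≡ 1 (mod 2341623); reducing, -521978 mod 2341623 = 1819645.

1819645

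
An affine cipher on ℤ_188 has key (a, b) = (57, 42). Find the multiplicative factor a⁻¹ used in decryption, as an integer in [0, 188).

gcd(188, 57) by repeated division:
188 = 3·57 + 17
57 = 3·17 + 6
17 = 2·6 + 5
6 = 1·5 + 1
5 = 5·1 + 0
gcd = 1, so the inverse exists. Back-substitute:
1 = 6 − 5
1 = −17 + 3·6
1 = 3·57 − 10·17
1 = −10·188 + 33·57
So 57·33 ≡ 1 (mod 188).

33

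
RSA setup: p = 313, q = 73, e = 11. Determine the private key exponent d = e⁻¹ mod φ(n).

10211

φ(n) = (p−1)(q−1) = 312·72 = 22464.
Need d with 11·d ≡ 1 (mod 22464). Apply the extended Euclidean algorithm:
22464 = 2042×11 + 2
11 = 5×2 + 1
2 = 2×1 + 0
Back-substitute:
1 = 11 − 5·2
1 = −5·22464 + 10211·11
So 11·10211 ≡ 1 (mod 22464), hence d = 10211.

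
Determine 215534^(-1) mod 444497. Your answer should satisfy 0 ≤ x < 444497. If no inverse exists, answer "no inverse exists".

Extended Euclidean algorithm:
444497 = 2·215534 + 13429
215534 = 16·13429 + 670
13429 = 20·670 + 29
670 = 23·29 + 3
29 = 9·3 + 2
3 = 1·2 + 1
2 = 2·1 + 0
The gcd is 1. Working backward:
1 = 3 − 2
1 = −29 + 10·3
1 = 10·670 − 231·29
1 = −231·13429 + 4630·670
1 = 4630·215534 − 74311·13429
1 = −74311·444497 + 153252·215534
So 215534·153252 ≡ 1 (mod 444497).

153252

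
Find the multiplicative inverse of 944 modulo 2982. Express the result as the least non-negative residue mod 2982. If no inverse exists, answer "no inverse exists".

Euclidean algorithm on 2982, 944:
2982 = 3·944 + 150
944 = 6·150 + 44
150 = 3·44 + 18
44 = 2·18 + 8
18 = 2·8 + 2
8 = 4·2 + 0
Since gcd = 2 > 1, 944 is not a unit mod 2982.

no inverse exists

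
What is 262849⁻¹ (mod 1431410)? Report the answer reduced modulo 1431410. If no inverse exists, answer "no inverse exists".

982849

gcd(1431410, 262849) by repeated division:
1431410 = 5*262849 + 117165
262849 = 2*117165 + 28519
117165 = 4*28519 + 3089
28519 = 9*3089 + 718
3089 = 4*718 + 217
718 = 3*217 + 67
217 = 3*67 + 16
67 = 4*16 + 3
16 = 5*3 + 1
3 = 3*1 + 0
Since gcd(262849, 1431410) = 1, back-substitute to write 1 as a combination:
1 = 16 − 5·3
1 = −5·67 + 21·16
1 = 21·217 − 68·67
1 = −68·718 + 225·217
1 = 225·3089 − 968·718
1 = −968·28519 + 8937·3089
1 = 8937·117165 − 36716·28519
1 = −36716·262849 + 82369·117165
1 = 82369·1431410 − 448561·262849
Thus 262849·(-448561) ≡ 1 (mod 1431410); reducing, -448561 mod 1431410 = 982849.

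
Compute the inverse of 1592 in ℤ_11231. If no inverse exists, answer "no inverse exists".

9940

gcd(11231, 1592) by repeated division:
11231 = 7*1592 + 87
1592 = 18*87 + 26
87 = 3*26 + 9
26 = 2*9 + 8
9 = 1*8 + 1
8 = 8*1 + 0
Since gcd(1592, 11231) = 1, back-substitute to write 1 as a combination:
1 = 9 − 8
1 = −26 + 3·9
1 = 3·87 − 10·26
1 = −10·1592 + 183·87
1 = 183·11231 − 1291·1592
Hence 1592⁻¹ ≡ -1291 ≡ 9940 (mod 11231).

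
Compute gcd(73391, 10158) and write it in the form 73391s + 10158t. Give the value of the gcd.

Repeated division:
73391 = 7×10158 + 2285
10158 = 4×2285 + 1018
2285 = 2×1018 + 249
1018 = 4×249 + 22
249 = 11×22 + 7
22 = 3×7 + 1
7 = 7×1 + 0
gcd(73391, 10158) = 1.
Express as a combination:
1 = 22 − 3·7
1 = −3·249 + 34·22
1 = 34·1018 − 139·249
1 = −139·2285 + 312·1018
1 = 312·10158 − 1387·2285
1 = −1387·73391 + 10021·10158
So 1 = (-1387)·73391 + (10021)·10158.

1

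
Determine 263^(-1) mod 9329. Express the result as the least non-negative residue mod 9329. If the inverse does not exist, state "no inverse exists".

6846

Extended Euclidean algorithm:
9329 = 35×263 + 124
263 = 2×124 + 15
124 = 8×15 + 4
15 = 3×4 + 3
4 = 1×3 + 1
3 = 3×1 + 0
gcd = 1, so the inverse exists. Back-substitute:
1 = 4 − 3
1 = −15 + 4·4
1 = 4·124 − 33·15
1 = −33·263 + 70·124
1 = 70·9329 − 2483·263
So 263·(-2483) ≡ 1 (mod 9329), and -2483 ≡ 6846 (mod 9329).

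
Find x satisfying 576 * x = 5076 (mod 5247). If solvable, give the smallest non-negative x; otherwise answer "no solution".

First find gcd(576, 5247):
5247 = 9*576 + 63
576 = 9*63 + 9
63 = 7*9 + 0
gcd = 9 and 9 | 5076, so solutions exist. Divide through by 9: 64x ≡ 564 (mod 583).
Now find 64⁻¹ mod 583:
583 = 9·64 + 7
64 = 9·7 + 1
7 = 7·1 + 0
Back-substitute:
1 = 64 − 9·7
1 = −9·583 + 82·64
So 64⁻¹ ≡ 82 (mod 583).
Then x ≡ 82·564 ≡ 191 (mod 583); the smallest non-negative solution is x = 191.

191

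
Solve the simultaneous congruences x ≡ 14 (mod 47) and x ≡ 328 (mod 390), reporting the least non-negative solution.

15148

Write x = 14 + 47·k. Then 47·k ≡ 328 − 14 ≡ 314 (mod 390).
Need 47⁻¹ mod 390. Extended Euclid on (390, 47):
390 = 8·47 + 14
47 = 3·14 + 5
14 = 2·5 + 4
5 = 1·4 + 1
4 = 4·1 + 0
Back-substitute:
1 = 5 − 4
1 = −14 + 3·5
1 = 3·47 − 10·14
1 = −10·390 + 83·47
47⁻¹ ≡ 83 (mod 390), so k ≡ 83·314 ≡ 322 (mod 390).
x = 14 + 47·322 = 15148.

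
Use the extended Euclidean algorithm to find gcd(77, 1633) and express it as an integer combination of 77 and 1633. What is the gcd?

1

Euclidean algorithm:
1633 = 21*77 + 16
77 = 4*16 + 13
16 = 1*13 + 3
13 = 4*3 + 1
3 = 3*1 + 0
gcd(77, 1633) = 1.
Back-substituting:
1 = 13 − 4·3
1 = −4·16 + 5·13
1 = 5·77 − 24·16
1 = −24·1633 + 509·77
So 1 = (-24)·1633 + (509)·77.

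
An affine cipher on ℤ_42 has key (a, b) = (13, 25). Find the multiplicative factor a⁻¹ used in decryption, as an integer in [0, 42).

13

Apply the Euclidean algorithm to 42 and 13:
42 = 3·13 + 3
13 = 4·3 + 1
3 = 3·1 + 0
The gcd is 1. Working backward:
1 = 13 − 4·3
1 = −4·42 + 13·13
So 13·13 ≡ 1 (mod 42).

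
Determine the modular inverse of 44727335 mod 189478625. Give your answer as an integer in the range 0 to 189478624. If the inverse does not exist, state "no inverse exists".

no inverse exists

Euclidean algorithm on 189478625, 44727335:
189478625 = 4*44727335 + 10569285
44727335 = 4*10569285 + 2450195
10569285 = 4*2450195 + 768505
2450195 = 3*768505 + 144680
768505 = 5*144680 + 45105
144680 = 3*45105 + 9365
45105 = 4*9365 + 7645
9365 = 1*7645 + 1720
7645 = 4*1720 + 765
1720 = 2*765 + 190
765 = 4*190 + 5
190 = 38*5 + 0
Since gcd = 5 > 1, 44727335 is not a unit mod 189478625.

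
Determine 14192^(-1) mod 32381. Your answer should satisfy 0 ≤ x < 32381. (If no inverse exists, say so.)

17110

Extended Euclidean algorithm:
32381 = 2·14192 + 3997
14192 = 3·3997 + 2201
3997 = 1·2201 + 1796
2201 = 1·1796 + 405
1796 = 4·405 + 176
405 = 2·176 + 53
176 = 3·53 + 17
53 = 3·17 + 2
17 = 8·2 + 1
2 = 2·1 + 0
Since gcd(14192, 32381) = 1, back-substitute to write 1 as a combination:
1 = 17 − 8·2
1 = −8·53 + 25·17
1 = 25·176 − 83·53
1 = −83·405 + 191·176
1 = 191·1796 − 847·405
1 = −847·2201 + 1038·1796
1 = 1038·3997 − 1885·2201
1 = −1885·14192 + 6693·3997
1 = 6693·32381 − 15271·14192
Thus 14192·(-15271) ≡ 1 (mod 32381); reducing, -15271 mod 32381 = 17110.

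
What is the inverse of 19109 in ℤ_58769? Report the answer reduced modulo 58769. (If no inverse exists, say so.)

17647

Run Euclid on (58769, 19109):
58769 = 3·19109 + 1442
19109 = 13·1442 + 363
1442 = 3·363 + 353
363 = 1·353 + 10
353 = 35·10 + 3
10 = 3·3 + 1
3 = 3·1 + 0
gcd = 1, so the inverse exists. Back-substitute:
1 = 10 − 3·3
1 = −3·353 + 106·10
1 = 106·363 − 109·353
1 = −109·1442 + 433·363
1 = 433·19109 − 5738·1442
1 = −5738·58769 + 17647·19109
So 19109·17647 ≡ 1 (mod 58769).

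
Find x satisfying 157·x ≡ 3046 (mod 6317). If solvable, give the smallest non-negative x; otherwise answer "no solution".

First find gcd(157, 6317):
6317 = 40·157 + 37
157 = 4·37 + 9
37 = 4·9 + 1
9 = 9·1 + 0
gcd = 1, so a unique solution mod 6317 exists.
Back-substitute for the Bézout coefficients:
1 = 37 − 4·9
1 = −4·157 + 17·37
1 = 17·6317 − 684·157
So 157·(-684) ≡ 1 (mod 6317), giving 157⁻¹ ≡ 5633.
x ≡ 157⁻¹·3046 ≡ 5633·3046 ≡ 1146 (mod 6317).

1146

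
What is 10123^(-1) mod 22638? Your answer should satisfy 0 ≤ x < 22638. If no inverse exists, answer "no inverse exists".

9871

Run Euclid on (22638, 10123):
22638 = 2*10123 + 2392
10123 = 4*2392 + 555
2392 = 4*555 + 172
555 = 3*172 + 39
172 = 4*39 + 16
39 = 2*16 + 7
16 = 2*7 + 2
7 = 3*2 + 1
2 = 2*1 + 0
Since gcd(10123, 22638) = 1, back-substitute to write 1 as a combination:
1 = 7 − 3·2
1 = −3·16 + 7·7
1 = 7·39 − 17·16
1 = −17·172 + 75·39
1 = 75·555 − 242·172
1 = −242·2392 + 1043·555
1 = 1043·10123 − 4414·2392
1 = −4414·22638 + 9871·10123
So 10123·9871 ≡ 1 (mod 22638).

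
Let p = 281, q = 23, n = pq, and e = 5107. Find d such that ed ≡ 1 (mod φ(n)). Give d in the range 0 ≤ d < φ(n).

φ(n) = (p−1)(q−1) = 280·22 = 6160.
Need d with 5107·d ≡ 1 (mod 6160). Apply the extended Euclidean algorithm:
6160 = 1*5107 + 1053
5107 = 4*1053 + 895
1053 = 1*895 + 158
895 = 5*158 + 105
158 = 1*105 + 53
105 = 1*53 + 52
53 = 1*52 + 1
52 = 52*1 + 0
Back-substitute:
1 = 53 − 52
1 = −105 + 2·53
1 = 2·158 − 3·105
1 = −3·895 + 17·158
1 = 17·1053 − 20·895
1 = −20·5107 + 97·1053
1 = 97·6160 − 117·5107
So 5107·(-117) ≡ 1 (mod 6160), hence d ≡ -117 ≡ 6043 (mod 6160).

6043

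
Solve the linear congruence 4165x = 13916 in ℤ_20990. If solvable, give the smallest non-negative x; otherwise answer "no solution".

no solution

gcd(4165, 20990):
20990 = 5·4165 + 165
4165 = 25·165 + 40
165 = 4·40 + 5
40 = 8·5 + 0
gcd = 5, but 5 ∤ 13916, so the congruence has no solution.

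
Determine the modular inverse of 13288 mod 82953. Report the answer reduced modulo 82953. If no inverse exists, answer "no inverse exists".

Extended Euclidean algorithm:
82953 = 6*13288 + 3225
13288 = 4*3225 + 388
3225 = 8*388 + 121
388 = 3*121 + 25
121 = 4*25 + 21
25 = 1*21 + 4
21 = 5*4 + 1
4 = 4*1 + 0
The gcd is 1. Working backward:
1 = 21 − 5·4
1 = −5·25 + 6·21
1 = 6·121 − 29·25
1 = −29·388 + 93·121
1 = 93·3225 − 773·388
1 = −773·13288 + 3185·3225
1 = 3185·82953 − 19883·13288
Thus 13288·(-19883) ≡ 1 (mod 82953); reducing, -19883 mod 82953 = 63070.

63070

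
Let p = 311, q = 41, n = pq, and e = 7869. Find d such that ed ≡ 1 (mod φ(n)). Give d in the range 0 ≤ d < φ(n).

φ(n) = (p−1)(q−1) = 310·40 = 12400.
Need d with 7869·d ≡ 1 (mod 12400). Apply the extended Euclidean algorithm:
12400 = 1*7869 + 4531
7869 = 1*4531 + 3338
4531 = 1*3338 + 1193
3338 = 2*1193 + 952
1193 = 1*952 + 241
952 = 3*241 + 229
241 = 1*229 + 12
229 = 19*12 + 1
12 = 12*1 + 0
Back-substitute:
1 = 229 − 19·12
1 = −19·241 + 20·229
1 = 20·952 − 79·241
1 = −79·1193 + 99·952
1 = 99·3338 − 277·1193
1 = −277·4531 + 376·3338
1 = 376·7869 − 653·4531
1 = −653·12400 + 1029·7869
So 7869·1029 ≡ 1 (mod 12400), hence d = 1029.

1029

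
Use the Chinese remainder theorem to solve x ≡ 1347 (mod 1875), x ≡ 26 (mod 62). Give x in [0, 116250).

14472

Write x = 1347 + 1875·k. Then 1875·k ≡ 26 − 1347 ≡ 43 (mod 62).
Need 1875⁻¹ mod 62. Extended Euclid on (62, 15):
62 = 4·15 + 2
15 = 7·2 + 1
2 = 2·1 + 0
Back-substitute:
1 = 15 − 7·2
1 = −7·62 + 29·15
1875⁻¹ ≡ 29 (mod 62), so k ≡ 29·43 ≡ 7 (mod 62).
x = 1347 + 1875·7 = 14472.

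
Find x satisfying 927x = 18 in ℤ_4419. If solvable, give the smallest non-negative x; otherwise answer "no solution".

First find gcd(927, 4419):
4419 = 4·927 + 711
927 = 1·711 + 216
711 = 3·216 + 63
216 = 3·63 + 27
63 = 2·27 + 9
27 = 3·9 + 0
gcd = 9 and 9 | 18, so solutions exist. Divide through by 9: 103x ≡ 2 (mod 491).
Now find 103⁻¹ mod 491:
491 = 4×103 + 79
103 = 1×79 + 24
79 = 3×24 + 7
24 = 3×7 + 3
7 = 2×3 + 1
3 = 3×1 + 0
Back-substitute:
1 = 7 − 2·3
1 = −2·24 + 7·7
1 = 7·79 − 23·24
1 = −23·103 + 30·79
1 = 30·491 − 143·103
So 103·(-143) ≡ 1 (mod 491), i.e. 103⁻¹ ≡ 348.
Then x ≡ 348·2 ≡ 205 (mod 491); the smallest non-negative solution is x = 205.

205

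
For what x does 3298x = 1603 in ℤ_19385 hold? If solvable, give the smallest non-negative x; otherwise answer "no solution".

First find gcd(3298, 19385):
19385 = 5·3298 + 2895
3298 = 1·2895 + 403
2895 = 7·403 + 74
403 = 5·74 + 33
74 = 2·33 + 8
33 = 4·8 + 1
8 = 8·1 + 0
gcd = 1, so a unique solution mod 19385 exists.
Back-substitute for the Bézout coefficients:
1 = 33 − 4·8
1 = −4·74 + 9·33
1 = 9·403 − 49·74
1 = −49·2895 + 352·403
1 = 352·3298 − 401·2895
1 = −401·19385 + 2357·3298
So 3298·(2357) ≡ 1 (mod 19385), giving 3298⁻¹ ≡ 2357.
x ≡ 3298⁻¹·1603 ≡ 2357·1603 ≡ 17581 (mod 19385).

17581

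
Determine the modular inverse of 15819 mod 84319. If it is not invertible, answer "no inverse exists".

Apply the Euclidean algorithm to 84319 and 15819:
84319 = 5·15819 + 5224
15819 = 3·5224 + 147
5224 = 35·147 + 79
147 = 1·79 + 68
79 = 1·68 + 11
68 = 6·11 + 2
11 = 5·2 + 1
2 = 2·1 + 0
gcd = 1, so the inverse exists. Back-substitute:
1 = 11 − 5·2
1 = −5·68 + 31·11
1 = 31·79 − 36·68
1 = −36·147 + 67·79
1 = 67·5224 − 2381·147
1 = −2381·15819 + 7210·5224
1 = 7210·84319 − 38431·15819
So 15819·(-38431) ≡ 1 (mod 84319), and -38431 ≡ 45888 (mod 84319).

45888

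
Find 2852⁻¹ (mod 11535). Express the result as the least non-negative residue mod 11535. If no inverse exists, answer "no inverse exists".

4178

Run Euclid on (11535, 2852):
11535 = 4×2852 + 127
2852 = 22×127 + 58
127 = 2×58 + 11
58 = 5×11 + 3
11 = 3×3 + 2
3 = 1×2 + 1
2 = 2×1 + 0
The gcd is 1. Working backward:
1 = 3 − 2
1 = −11 + 4·3
1 = 4·58 − 21·11
1 = −21·127 + 46·58
1 = 46·2852 − 1033·127
1 = −1033·11535 + 4178·2852
So 2852·4178 ≡ 1 (mod 11535).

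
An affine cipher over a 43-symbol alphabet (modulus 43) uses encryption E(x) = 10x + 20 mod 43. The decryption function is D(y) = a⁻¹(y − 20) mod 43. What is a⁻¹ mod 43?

Apply the Euclidean algorithm to 43 and 10:
43 = 4×10 + 3
10 = 3×3 + 1
3 = 3×1 + 0
gcd = 1, so the inverse exists. Back-substitute:
1 = 10 − 3·3
1 = −3·43 + 13·10
So 10·13 ≡ 1 (mod 43).

13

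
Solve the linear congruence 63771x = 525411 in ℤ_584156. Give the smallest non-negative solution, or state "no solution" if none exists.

First find gcd(63771, 584156):
584156 = 9*63771 + 10217
63771 = 6*10217 + 2469
10217 = 4*2469 + 341
2469 = 7*341 + 82
341 = 4*82 + 13
82 = 6*13 + 4
13 = 3*4 + 1
4 = 4*1 + 0
gcd = 1, so a unique solution mod 584156 exists.
Back-substitute for the Bézout coefficients:
1 = 13 − 3·4
1 = −3·82 + 19·13
1 = 19·341 − 79·82
1 = −79·2469 + 572·341
1 = 572·10217 − 2367·2469
1 = −2367·63771 + 14774·10217
1 = 14774·584156 − 135333·63771
So 63771·(-135333) ≡ 1 (mod 584156), giving 63771⁻¹ ≡ 448823.
x ≡ 63771⁻¹·525411 ≡ 448823·525411 ≡ 358081 (mod 584156).

358081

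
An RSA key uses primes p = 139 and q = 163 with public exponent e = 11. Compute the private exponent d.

16259

φ(n) = (p−1)(q−1) = 138·162 = 22356.
Need d with 11·d ≡ 1 (mod 22356). Apply the extended Euclidean algorithm:
22356 = 2032·11 + 4
11 = 2·4 + 3
4 = 1·3 + 1
3 = 3·1 + 0
Back-substitute:
1 = 4 − 3
1 = −11 + 3·4
1 = 3·22356 − 6097·11
So 11·(-6097) ≡ 1 (mod 22356), hence d ≡ -6097 ≡ 16259 (mod 22356).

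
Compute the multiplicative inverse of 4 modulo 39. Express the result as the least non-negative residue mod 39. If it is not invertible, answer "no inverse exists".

10

Extended Euclidean algorithm:
39 = 9*4 + 3
4 = 1*3 + 1
3 = 3*1 + 0
The gcd is 1. Working backward:
1 = 4 − 3
1 = −39 + 10·4
So 4·10 ≡ 1 (mod 39).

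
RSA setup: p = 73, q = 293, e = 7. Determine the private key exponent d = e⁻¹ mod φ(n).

6007

φ(n) = (p−1)(q−1) = 72·292 = 21024.
Need d with 7·d ≡ 1 (mod 21024). Apply the extended Euclidean algorithm:
21024 = 3003×7 + 3
7 = 2×3 + 1
3 = 3×1 + 0
Back-substitute:
1 = 7 − 2·3
1 = −2·21024 + 6007·7
So 7·6007 ≡ 1 (mod 21024), hence d = 6007.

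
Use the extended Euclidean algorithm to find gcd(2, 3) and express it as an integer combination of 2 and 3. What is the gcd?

Repeated division:
3 = 1*2 + 1
2 = 2*1 + 0
gcd(2, 3) = 1.
Working backward:
1 = 3 − 2
So 1 = (1)·3 + (-1)·2.

1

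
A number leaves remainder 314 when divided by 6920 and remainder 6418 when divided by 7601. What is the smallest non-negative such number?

Write x = 314 + 6920·k. Then 6920·k ≡ 6418 − 314 ≡ 6104 (mod 7601).
Need 6920⁻¹ mod 7601. Extended Euclid on (7601, 6920):
7601 = 1·6920 + 681
6920 = 10·681 + 110
681 = 6·110 + 21
110 = 5·21 + 5
21 = 4·5 + 1
5 = 5·1 + 0
Back-substitute:
1 = 21 − 4·5
1 = −4·110 + 21·21
1 = 21·681 − 130·110
1 = −130·6920 + 1321·681
1 = 1321·7601 − 1451·6920
6920⁻¹ ≡ 6150 (mod 7601), so k ≡ 6150·6104 ≡ 5862 (mod 7601).
x = 314 + 6920·5862 = 40565354.

40565354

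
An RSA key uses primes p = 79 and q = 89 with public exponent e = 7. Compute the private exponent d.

φ(n) = (p−1)(q−1) = 78·88 = 6864.
Need d with 7·d ≡ 1 (mod 6864). Apply the extended Euclidean algorithm:
6864 = 980*7 + 4
7 = 1*4 + 3
4 = 1*3 + 1
3 = 3*1 + 0
Back-substitute:
1 = 4 − 3
1 = −7 + 2·4
1 = 2·6864 − 1961·7
So 7·(-1961) ≡ 1 (mod 6864), hence d ≡ -1961 ≡ 4903 (mod 6864).

4903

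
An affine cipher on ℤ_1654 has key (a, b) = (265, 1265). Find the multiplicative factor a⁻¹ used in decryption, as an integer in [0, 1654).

Run Euclid on (1654, 265):
1654 = 6*265 + 64
265 = 4*64 + 9
64 = 7*9 + 1
9 = 9*1 + 0
Since gcd(265, 1654) = 1, back-substitute to write 1 as a combination:
1 = 64 − 7·9
1 = −7·265 + 29·64
1 = 29·1654 − 181·265
Thus 265·(-181) ≡ 1 (mod 1654); reducing, -181 mod 1654 = 1473.

1473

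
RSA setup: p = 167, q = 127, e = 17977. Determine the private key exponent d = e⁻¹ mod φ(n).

12013

φ(n) = (p−1)(q−1) = 166·126 = 20916.
Need d with 17977·d ≡ 1 (mod 20916). Apply the extended Euclidean algorithm:
20916 = 1·17977 + 2939
17977 = 6·2939 + 343
2939 = 8·343 + 195
343 = 1·195 + 148
195 = 1·148 + 47
148 = 3·47 + 7
47 = 6·7 + 5
7 = 1·5 + 2
5 = 2·2 + 1
2 = 2·1 + 0
Back-substitute:
1 = 5 − 2·2
1 = −2·7 + 3·5
1 = 3·47 − 20·7
1 = −20·148 + 63·47
1 = 63·195 − 83·148
1 = −83·343 + 146·195
1 = 146·2939 − 1251·343
1 = −1251·17977 + 7652·2939
1 = 7652·20916 − 8903·17977
So 17977·(-8903) ≡ 1 (mod 20916), hence d ≡ -8903 ≡ 12013 (mod 20916).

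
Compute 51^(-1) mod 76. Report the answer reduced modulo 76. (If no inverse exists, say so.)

gcd(76, 51) by repeated division:
76 = 1·51 + 25
51 = 2·25 + 1
25 = 25·1 + 0
gcd = 1, so the inverse exists. Back-substitute:
1 = 51 − 2·25
1 = −2·76 + 3·51
So 51·3 ≡ 1 (mod 76).

3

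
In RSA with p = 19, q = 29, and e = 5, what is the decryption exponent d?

φ(n) = (p−1)(q−1) = 18·28 = 504.
Need d with 5·d ≡ 1 (mod 504). Apply the extended Euclidean algorithm:
504 = 100×5 + 4
5 = 1×4 + 1
4 = 4×1 + 0
Back-substitute:
1 = 5 − 4
1 = −504 + 101·5
So 5·101 ≡ 1 (mod 504), hence d = 101.

101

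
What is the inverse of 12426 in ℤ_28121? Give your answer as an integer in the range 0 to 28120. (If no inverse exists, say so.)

20723

Extended Euclidean algorithm:
28121 = 2*12426 + 3269
12426 = 3*3269 + 2619
3269 = 1*2619 + 650
2619 = 4*650 + 19
650 = 34*19 + 4
19 = 4*4 + 3
4 = 1*3 + 1
3 = 3*1 + 0
The gcd is 1. Working backward:
1 = 4 − 3
1 = −19 + 5·4
1 = 5·650 − 171·19
1 = −171·2619 + 689·650
1 = 689·3269 − 860·2619
1 = −860·12426 + 3269·3269
1 = 3269·28121 − 7398·12426
So 12426·(-7398) ≡ 1 (mod 28121), and -7398 ≡ 20723 (mod 28121).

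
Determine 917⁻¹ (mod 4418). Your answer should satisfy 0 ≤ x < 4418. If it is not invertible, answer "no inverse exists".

2963

Run Euclid on (4418, 917):
4418 = 4×917 + 750
917 = 1×750 + 167
750 = 4×167 + 82
167 = 2×82 + 3
82 = 27×3 + 1
3 = 3×1 + 0
gcd = 1, so the inverse exists. Back-substitute:
1 = 82 − 27·3
1 = −27·167 + 55·82
1 = 55·750 − 247·167
1 = −247·917 + 302·750
1 = 302·4418 − 1455·917
So 917·(-1455) ≡ 1 (mod 4418), and -1455 ≡ 2963 (mod 4418).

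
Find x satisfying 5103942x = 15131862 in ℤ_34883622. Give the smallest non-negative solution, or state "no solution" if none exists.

First find gcd(5103942, 34883622):
34883622 = 6*5103942 + 4259970
5103942 = 1*4259970 + 843972
4259970 = 5*843972 + 40110
843972 = 21*40110 + 1662
40110 = 24*1662 + 222
1662 = 7*222 + 108
222 = 2*108 + 6
108 = 18*6 + 0
gcd = 6 and 6 | 15131862, so solutions exist. Divide through by 6: 850657x ≡ 2521977 (mod 5813937).
Now find 850657⁻¹ mod 5813937:
5813937 = 6×850657 + 709995
850657 = 1×709995 + 140662
709995 = 5×140662 + 6685
140662 = 21×6685 + 277
6685 = 24×277 + 37
277 = 7×37 + 18
37 = 2×18 + 1
18 = 18×1 + 0
Back-substitute:
1 = 37 − 2·18
1 = −2·277 + 15·37
1 = 15·6685 − 362·277
1 = −362·140662 + 7617·6685
1 = 7617·709995 − 38447·140662
1 = −38447·850657 + 46064·709995
1 = 46064·5813937 − 314831·850657
So 850657·(-314831) ≡ 1 (mod 5813937), i.e. 850657⁻¹ ≡ 5499106.
Then x ≡ 5499106·2521977 ≡ 1207329 (mod 5813937); the smallest non-negative solution is x = 1207329.

1207329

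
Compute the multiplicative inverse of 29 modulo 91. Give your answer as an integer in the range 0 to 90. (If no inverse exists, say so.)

22

Apply the Euclidean algorithm to 91 and 29:
91 = 3×29 + 4
29 = 7×4 + 1
4 = 4×1 + 0
Since gcd(29, 91) = 1, back-substitute to write 1 as a combination:
1 = 29 − 7·4
1 = −7·91 + 22·29
So 29·22 ≡ 1 (mod 91).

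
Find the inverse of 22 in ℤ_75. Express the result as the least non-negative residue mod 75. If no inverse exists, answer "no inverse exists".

Run Euclid on (75, 22):
75 = 3·22 + 9
22 = 2·9 + 4
9 = 2·4 + 1
4 = 4·1 + 0
The gcd is 1. Working backward:
1 = 9 − 2·4
1 = −2·22 + 5·9
1 = 5·75 − 17·22
So 22·(-17) ≡ 1 (mod 75), and -17 ≡ 58 (mod 75).

58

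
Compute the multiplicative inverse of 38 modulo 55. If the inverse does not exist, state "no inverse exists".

Apply the Euclidean algorithm to 55 and 38:
55 = 1·38 + 17
38 = 2·17 + 4
17 = 4·4 + 1
4 = 4·1 + 0
gcd = 1, so the inverse exists. Back-substitute:
1 = 17 − 4·4
1 = −4·38 + 9·17
1 = 9·55 − 13·38
Hence 38⁻¹ ≡ -13 ≡ 42 (mod 55).

42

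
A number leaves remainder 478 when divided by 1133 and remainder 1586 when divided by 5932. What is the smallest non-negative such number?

Write x = 478 + 1133·k. Then 1133·k ≡ 1586 − 478 ≡ 1108 (mod 5932).
Need 1133⁻¹ mod 5932. Extended Euclid on (5932, 1133):
5932 = 5*1133 + 267
1133 = 4*267 + 65
267 = 4*65 + 7
65 = 9*7 + 2
7 = 3*2 + 1
2 = 2*1 + 0
Back-substitute:
1 = 7 − 3·2
1 = −3·65 + 28·7
1 = 28·267 − 115·65
1 = −115·1133 + 488·267
1 = 488·5932 − 2555·1133
1133⁻¹ ≡ 3377 (mod 5932), so k ≡ 3377·1108 ≡ 4556 (mod 5932).
x = 478 + 1133·4556 = 5162426.

5162426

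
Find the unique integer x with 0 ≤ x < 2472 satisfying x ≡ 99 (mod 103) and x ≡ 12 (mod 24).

1644

Write x = 99 + 103·k. Then 103·k ≡ 12 − 99 ≡ 9 (mod 24).
Need 103⁻¹ mod 24. Extended Euclid on (24, 7):
24 = 3*7 + 3
7 = 2*3 + 1
3 = 3*1 + 0
Back-substitute:
1 = 7 − 2·3
1 = −2·24 + 7·7
103⁻¹ ≡ 7 (mod 24), so k ≡ 7·9 ≡ 15 (mod 24).
x = 99 + 103·15 = 1644.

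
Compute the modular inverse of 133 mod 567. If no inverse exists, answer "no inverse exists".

Euclidean algorithm on 567, 133:
567 = 4×133 + 35
133 = 3×35 + 28
35 = 1×28 + 7
28 = 4×7 + 0
Since gcd = 7 > 1, 133 is not a unit mod 567.

no inverse exists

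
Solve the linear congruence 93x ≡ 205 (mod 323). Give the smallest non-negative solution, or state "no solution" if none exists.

287

First find gcd(93, 323):
323 = 3·93 + 44
93 = 2·44 + 5
44 = 8·5 + 4
5 = 1·4 + 1
4 = 4·1 + 0
gcd = 1, so a unique solution mod 323 exists.
Back-substitute for the Bézout coefficients:
1 = 5 − 4
1 = −44 + 9·5
1 = 9·93 − 19·44
1 = −19·323 + 66·93
So 93·(66) ≡ 1 (mod 323), giving 93⁻¹ ≡ 66.
x ≡ 93⁻¹·205 ≡ 66·205 ≡ 287 (mod 323).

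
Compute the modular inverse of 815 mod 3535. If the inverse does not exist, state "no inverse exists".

no inverse exists

Compute gcd(815, 3535):
3535 = 4*815 + 275
815 = 2*275 + 265
275 = 1*265 + 10
265 = 26*10 + 5
10 = 2*5 + 0
The gcd is 5, not 1, hence no inverse exists.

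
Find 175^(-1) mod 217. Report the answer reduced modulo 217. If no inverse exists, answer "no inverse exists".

Euclidean algorithm on 217, 175:
217 = 1·175 + 42
175 = 4·42 + 7
42 = 6·7 + 0
Since gcd = 7 > 1, 175 is not a unit mod 217.

no inverse exists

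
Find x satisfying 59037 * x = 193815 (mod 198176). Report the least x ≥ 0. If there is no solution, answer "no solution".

gcd(59037, 198176):
198176 = 3×59037 + 21065
59037 = 2×21065 + 16907
21065 = 1×16907 + 4158
16907 = 4×4158 + 275
4158 = 15×275 + 33
275 = 8×33 + 11
33 = 3×11 + 0
gcd = 11, but 11 ∤ 193815, so the congruence has no solution.

no solution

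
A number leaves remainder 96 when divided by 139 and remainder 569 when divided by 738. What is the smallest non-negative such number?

Write x = 96 + 139·k. Then 139·k ≡ 569 − 96 ≡ 473 (mod 738).
Need 139⁻¹ mod 738. Extended Euclid on (738, 139):
738 = 5·139 + 43
139 = 3·43 + 10
43 = 4·10 + 3
10 = 3·3 + 1
3 = 3·1 + 0
Back-substitute:
1 = 10 − 3·3
1 = −3·43 + 13·10
1 = 13·139 − 42·43
1 = −42·738 + 223·139
139⁻¹ ≡ 223 (mod 738), so k ≡ 223·473 ≡ 683 (mod 738).
x = 96 + 139·683 = 95033.

95033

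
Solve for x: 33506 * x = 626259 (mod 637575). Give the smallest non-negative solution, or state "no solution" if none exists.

325314

First find gcd(33506, 637575):
637575 = 19*33506 + 961
33506 = 34*961 + 832
961 = 1*832 + 129
832 = 6*129 + 58
129 = 2*58 + 13
58 = 4*13 + 6
13 = 2*6 + 1
6 = 6*1 + 0
gcd = 1, so a unique solution mod 637575 exists.
Back-substitute for the Bézout coefficients:
1 = 13 − 2·6
1 = −2·58 + 9·13
1 = 9·129 − 20·58
1 = −20·832 + 129·129
1 = 129·961 − 149·832
1 = −149·33506 + 5195·961
1 = 5195·637575 − 98854·33506
So 33506·(-98854) ≡ 1 (mod 637575), giving 33506⁻¹ ≡ 538721.
x ≡ 33506⁻¹·626259 ≡ 538721·626259 ≡ 325314 (mod 637575).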